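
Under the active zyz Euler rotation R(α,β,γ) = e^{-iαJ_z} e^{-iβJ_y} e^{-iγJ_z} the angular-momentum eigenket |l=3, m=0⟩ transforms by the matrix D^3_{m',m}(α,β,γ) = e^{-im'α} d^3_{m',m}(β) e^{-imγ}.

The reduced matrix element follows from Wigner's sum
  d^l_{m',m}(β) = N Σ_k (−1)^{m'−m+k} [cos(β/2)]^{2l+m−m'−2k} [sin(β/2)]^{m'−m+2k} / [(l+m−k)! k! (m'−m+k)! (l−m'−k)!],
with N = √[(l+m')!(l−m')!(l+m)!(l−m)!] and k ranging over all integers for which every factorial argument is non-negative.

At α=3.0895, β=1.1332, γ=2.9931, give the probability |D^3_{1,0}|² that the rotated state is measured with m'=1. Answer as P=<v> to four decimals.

Split into d^3_{1,0}(β=1.1332) × two z-phases.
Half-angle: c=0.843731, s=0.536766. N=√(24·2·6·6)=41.569219
Admissible k: 0..2 (factorial args all ≥0)
  k=0: (−1)^1·41.5692/(12)·0.8437^5·0.5368^1 = -0.795052
  k=1: (−1)^2·41.5692/(4)·0.8437^3·0.5368^3 = +0.965339
  k=2: (−1)^3·41.5692/(12)·0.8437^1·0.5368^5 = -0.130233
d^3_{1,0}(1.1332) = -0.795052 +0.965339 -0.130233 = +0.040054
|D^3_{1,0}|² = |d^3_{1,0}(β)|² = (+0.040054)² = 0.001604 (the z-rotation phases have unit modulus)

P=0.0016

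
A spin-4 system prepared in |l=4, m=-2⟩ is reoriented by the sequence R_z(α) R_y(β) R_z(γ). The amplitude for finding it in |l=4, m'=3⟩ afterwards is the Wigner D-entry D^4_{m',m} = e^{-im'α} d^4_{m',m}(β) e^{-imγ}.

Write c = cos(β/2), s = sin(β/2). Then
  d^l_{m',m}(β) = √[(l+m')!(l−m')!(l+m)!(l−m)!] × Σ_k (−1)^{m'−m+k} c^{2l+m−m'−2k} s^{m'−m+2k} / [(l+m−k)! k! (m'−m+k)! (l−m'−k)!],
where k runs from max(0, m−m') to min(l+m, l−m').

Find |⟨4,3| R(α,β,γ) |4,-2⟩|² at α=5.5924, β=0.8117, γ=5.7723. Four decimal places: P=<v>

Split into d^4_{3,-2}(β=0.8117) × two z-phases.
Half-angle: c=0.918767, s=0.394800. N=√(5040·1·2·720)=2693.993318
k∈{0,1} keeps every argument non-negative
  k=0: (−1)^5·2693.9933/(240)·0.9188^3·0.3948^5 = -0.083500
  k=1: (−1)^6·2693.9933/(720)·0.9188^1·0.3948^7 = +0.005139
d^4_{3,-2}(0.8117) = -0.083500 +0.005139 = -0.078361
|D^4_{3,-2}|² = |d^4_{3,-2}(β)|² = (-0.078361)² = 0.006140 (the z-rotation phases have unit modulus)

P=0.0061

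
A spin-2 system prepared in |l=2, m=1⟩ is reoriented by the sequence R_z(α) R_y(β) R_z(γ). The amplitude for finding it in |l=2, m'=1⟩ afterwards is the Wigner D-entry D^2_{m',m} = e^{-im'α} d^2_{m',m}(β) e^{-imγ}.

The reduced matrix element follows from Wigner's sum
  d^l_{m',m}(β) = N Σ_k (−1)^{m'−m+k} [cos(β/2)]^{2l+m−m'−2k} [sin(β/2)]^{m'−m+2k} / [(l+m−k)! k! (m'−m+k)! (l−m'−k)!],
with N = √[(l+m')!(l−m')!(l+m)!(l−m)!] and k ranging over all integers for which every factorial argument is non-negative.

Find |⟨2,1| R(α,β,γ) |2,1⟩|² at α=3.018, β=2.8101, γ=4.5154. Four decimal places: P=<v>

First d^2_{1,1}(β=2.8101), then the phase factors e^{-i(1)α} and e^{-i(1)γ}:
c=cos(2.8101/2)=0.164988, s=sin(2.8101/2)=0.986295; N=√[6·1·6·1]=6.000000
The bounds max(0,m−m')=0 and min(l+m,l−m')=1 give 2 terms
  k=0: (−1)^0·6.0000/(6)·0.1650^4·0.9863^0 = +0.000741
  k=1: (−1)^1·6.0000/(2)·0.1650^2·0.9863^2 = -0.079441
d^2_{1,1}(2.8101) = +0.000741 -0.079441 = -0.078700
|D^2_{1,1}|² = |d^2_{1,1}(β)|² = (-0.078700)² = 0.006194 (the z-rotation phases have unit modulus)

P=0.0062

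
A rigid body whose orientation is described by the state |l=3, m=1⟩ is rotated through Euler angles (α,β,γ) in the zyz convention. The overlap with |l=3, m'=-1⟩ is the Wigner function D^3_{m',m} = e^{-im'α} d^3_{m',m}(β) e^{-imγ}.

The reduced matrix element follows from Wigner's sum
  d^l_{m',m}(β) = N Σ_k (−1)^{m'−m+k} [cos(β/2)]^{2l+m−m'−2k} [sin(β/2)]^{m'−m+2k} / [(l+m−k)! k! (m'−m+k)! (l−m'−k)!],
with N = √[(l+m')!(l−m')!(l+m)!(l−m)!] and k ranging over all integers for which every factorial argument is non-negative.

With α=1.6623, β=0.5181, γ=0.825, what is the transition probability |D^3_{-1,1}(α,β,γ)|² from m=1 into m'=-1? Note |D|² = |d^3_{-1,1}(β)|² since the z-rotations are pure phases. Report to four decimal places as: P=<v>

P=0.0972

Split into d^3_{-1,1}(β=0.5181) × two z-phases.
c=cos(0.5181/2)=0.966634, s=sin(0.5181/2)=0.256162; N=√[2·24·24·2]=48.000000
The bounds max(0,m−m')=2 and min(l+m,l−m')=4 give 3 terms
  k=2: (−1)^0·48.0000/(8)·0.9666^4·0.2562^2 = +0.343740
  k=3: (−1)^1·48.0000/(6)·0.9666^2·0.2562^4 = -0.032187
  k=4: (−1)^2·48.0000/(48)·0.9666^0·0.2562^6 = +0.000283
d^3_{-1,1}(0.5181) = +0.343740 -0.032187 +0.000283 = +0.311836
|D^3_{-1,1}|² = |d^3_{-1,1}(β)|² = (+0.311836)² = 0.097241 (the z-rotation phases have unit modulus)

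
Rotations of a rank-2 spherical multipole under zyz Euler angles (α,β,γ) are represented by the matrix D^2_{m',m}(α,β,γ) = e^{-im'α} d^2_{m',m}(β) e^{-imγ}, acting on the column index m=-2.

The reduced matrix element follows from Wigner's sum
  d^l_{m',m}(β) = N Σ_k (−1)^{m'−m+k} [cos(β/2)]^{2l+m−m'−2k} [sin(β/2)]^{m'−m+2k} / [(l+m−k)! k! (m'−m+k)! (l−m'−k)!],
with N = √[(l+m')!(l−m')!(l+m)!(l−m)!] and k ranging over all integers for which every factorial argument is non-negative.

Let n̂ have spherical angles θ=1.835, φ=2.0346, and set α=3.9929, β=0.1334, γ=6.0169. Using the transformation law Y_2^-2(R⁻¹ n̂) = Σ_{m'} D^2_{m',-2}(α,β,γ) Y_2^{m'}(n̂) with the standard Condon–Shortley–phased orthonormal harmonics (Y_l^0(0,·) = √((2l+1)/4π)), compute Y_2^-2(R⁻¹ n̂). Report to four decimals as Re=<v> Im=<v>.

Re=-0.3448 Im=-0.0587

Need the full column D^2_{m',-2} for m'=−2..2 at α=3.9929, β=0.1334, γ=6.0169.
cos(β/2)=0.997776, sin(β/2)=0.066651
d^2_{-2,-2}: single k=0 term ⇒ +0.991135;  D = +0.386653+0.912605i
d^2_{-1,-2}: single k=0 term ⇒ -0.132414;  D = +0.125744+0.041494i
d^2_{0,-2}: single k=0 term ⇒ +0.010833;  D = +0.009333-0.005500i
d^2_{1,-2}: single k=0 term ⇒ -0.000591;  D = +0.000110-0.000581i
d^2_{2,-2}: single k=0 term ⇒ +0.000020;  D = -0.000012-0.000016i
Y_2^{m'}(θ=1.835,φ=2.0346) and Σ D·Y over m':
  (+0.3867+0.9126i)·(-0.2159+0.2880i)  (+0.1257+0.0415i)·(+0.0871+0.1742i)  (+0.0093-0.0055i)·(-0.2509+0.0000i)  (+0.0001-0.0006i)·(-0.0871+0.1742i)  (-0.0000-0.0000i)·(-0.2159-0.2880i)
Y_2^-2(R⁻¹ n̂) = -0.344833-0.058670i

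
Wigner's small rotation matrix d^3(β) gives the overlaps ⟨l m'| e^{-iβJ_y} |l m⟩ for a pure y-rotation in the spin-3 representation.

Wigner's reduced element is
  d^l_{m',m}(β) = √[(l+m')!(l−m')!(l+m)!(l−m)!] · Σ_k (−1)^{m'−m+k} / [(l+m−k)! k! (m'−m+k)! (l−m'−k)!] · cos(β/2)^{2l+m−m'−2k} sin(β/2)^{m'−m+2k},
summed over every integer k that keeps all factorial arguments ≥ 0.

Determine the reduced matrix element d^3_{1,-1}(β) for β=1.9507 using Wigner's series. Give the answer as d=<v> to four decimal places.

d^3_{1,-1}(β=1.9507) via Wigner's sum:
With c≡cos(β/2)=0.560878 and s≡sin(β/2)=0.827898, N=[24·2·2·24]^{1/2}=48.000000
The bounds max(0,m−m')=0 and min(l+m,l−m')=2 give 3 terms
  k=0: (−1)^2·48.0000/(8)·0.5609^4·0.8279^2 = +0.406986
  k=1: (−1)^3·48.0000/(6)·0.5609^2·0.8279^4 = -1.182320
  k=2: (−1)^4·48.0000/(48)·0.5609^0·0.8279^6 = +0.322004
d^3_{1,-1}(1.9507) = +0.406986 -1.182320 +0.322004 = -0.453330

d=-0.4533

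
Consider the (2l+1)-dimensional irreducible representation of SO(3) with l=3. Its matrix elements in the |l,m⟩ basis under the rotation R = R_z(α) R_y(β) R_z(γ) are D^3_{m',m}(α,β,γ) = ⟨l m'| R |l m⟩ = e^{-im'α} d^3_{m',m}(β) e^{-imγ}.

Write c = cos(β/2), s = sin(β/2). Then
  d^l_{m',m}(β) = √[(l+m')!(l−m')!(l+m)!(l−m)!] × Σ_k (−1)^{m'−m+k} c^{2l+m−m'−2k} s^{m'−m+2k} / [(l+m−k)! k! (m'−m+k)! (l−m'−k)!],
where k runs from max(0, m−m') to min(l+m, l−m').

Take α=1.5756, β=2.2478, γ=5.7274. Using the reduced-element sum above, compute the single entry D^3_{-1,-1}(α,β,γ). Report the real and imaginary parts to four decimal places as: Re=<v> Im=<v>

Re=0.2726 Im=0.4436

Split into d^3_{-1,-1}(β=2.2478) × two z-phases.
With c≡cos(β/2)=0.432169 and s≡sin(β/2)=0.901793, N=[2·24·2·24]^{1/2}=48.000000
k∈{0,1,2} keeps every argument non-negative
  k=0: (−1)^0·48.0000/(48)·0.4322^6·0.9018^0 = +0.006515
  k=1: (−1)^1·48.0000/(6)·0.4322^4·0.9018^2 = -0.226943
  k=2: (−1)^2·48.0000/(8)·0.4322^2·0.9018^4 = +0.741114
d^3_{-1,-1}(2.2478) = +0.006515 -0.226943 +0.741114 = +0.520686
Attach z-rotation phases: D = e^{-i(-1)(1.5756)}·(+0.520686)·e^{-i(-1)(5.7274)} = +0.272591+0.443630i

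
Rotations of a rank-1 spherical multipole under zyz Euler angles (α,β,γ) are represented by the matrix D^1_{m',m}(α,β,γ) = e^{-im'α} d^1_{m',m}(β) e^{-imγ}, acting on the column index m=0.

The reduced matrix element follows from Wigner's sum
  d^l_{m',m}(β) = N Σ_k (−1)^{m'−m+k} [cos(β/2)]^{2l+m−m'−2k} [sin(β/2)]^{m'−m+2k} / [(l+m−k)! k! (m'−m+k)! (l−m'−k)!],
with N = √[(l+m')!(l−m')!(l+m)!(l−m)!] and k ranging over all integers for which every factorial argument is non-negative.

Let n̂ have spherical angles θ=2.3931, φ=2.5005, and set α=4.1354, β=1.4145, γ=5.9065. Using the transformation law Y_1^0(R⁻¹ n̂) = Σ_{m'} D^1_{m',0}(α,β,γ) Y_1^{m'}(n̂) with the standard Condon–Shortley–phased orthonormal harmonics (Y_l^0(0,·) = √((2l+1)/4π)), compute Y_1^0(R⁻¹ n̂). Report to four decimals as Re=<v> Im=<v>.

Re=-0.0768 Im=0.0000

Need the full column D^1_{m',0} for m'=−1..1 at α=4.1354, β=1.4145, γ=5.9065.
cos(β/2)=0.760152, sin(β/2)=0.649746
d^1_{-1,0}: single k=1 term ⇒ +0.698488;  D = -0.381027-0.585409i
d^1_{0,0}: k∈[0..1] ⇒ +0.577830 -0.422170 = +0.155661;  D = +0.155661+0.000000i
d^1_{1,0}: single k=0 term ⇒ -0.698488;  D = +0.381027-0.585409i
Y_1^{m'}(θ=2.3931,φ=2.5005) and Σ D·Y over m':
  (-0.3810-0.5854i)·(-0.1884-0.1406i)  (+0.1557+0.0000i)·(-0.3580+0.0000i)  (+0.3810-0.5854i)·(+0.1884-0.1406i)
Y_1^0(R⁻¹ n̂) = -0.076769+0.000000i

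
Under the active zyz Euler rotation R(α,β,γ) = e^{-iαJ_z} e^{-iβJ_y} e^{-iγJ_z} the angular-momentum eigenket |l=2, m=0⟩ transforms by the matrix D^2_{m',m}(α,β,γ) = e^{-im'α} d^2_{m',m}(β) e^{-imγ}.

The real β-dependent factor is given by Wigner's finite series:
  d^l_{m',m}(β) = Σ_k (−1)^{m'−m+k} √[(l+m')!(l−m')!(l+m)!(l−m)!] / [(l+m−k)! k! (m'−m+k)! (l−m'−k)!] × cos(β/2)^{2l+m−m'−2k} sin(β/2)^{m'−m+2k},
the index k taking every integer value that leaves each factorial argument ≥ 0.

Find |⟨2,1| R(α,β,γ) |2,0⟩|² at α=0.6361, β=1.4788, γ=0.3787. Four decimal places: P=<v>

First d^2_{1,0}(β=1.4788), then the phase factors e^{-i(1)α} and e^{-i(0)γ}:
With c≡cos(β/2)=0.738873 and s≡sin(β/2)=0.673845, N=[6·1·2·2]^{1/2}=4.898979
The bounds max(0,m−m')=0 and min(l+m,l−m')=1 give 2 terms
  k=0: (−1)^1·4.8990/(2)·0.7389^3·0.6738^1 = -0.665802
  k=1: (−1)^2·4.8990/(2)·0.7389^1·0.6738^3 = +0.553764
d^2_{1,0}(1.4788) = -0.665802 +0.553764 = -0.112037
|D^2_{1,0}|² = |d^2_{1,0}(β)|² = (-0.112037)² = 0.012552 (the z-rotation phases have unit modulus)

P=0.0126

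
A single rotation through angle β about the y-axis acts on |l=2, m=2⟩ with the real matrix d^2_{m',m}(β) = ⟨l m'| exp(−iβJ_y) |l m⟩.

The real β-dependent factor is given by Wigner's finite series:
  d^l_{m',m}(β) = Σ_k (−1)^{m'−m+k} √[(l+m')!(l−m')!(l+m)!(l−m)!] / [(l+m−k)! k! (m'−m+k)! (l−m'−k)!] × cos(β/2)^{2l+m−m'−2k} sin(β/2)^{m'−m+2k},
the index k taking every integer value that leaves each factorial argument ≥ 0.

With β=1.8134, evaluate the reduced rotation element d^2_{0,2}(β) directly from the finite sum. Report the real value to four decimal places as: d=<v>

d^2_{0,2}(β=1.8134) via Wigner's sum:
Half-angle: c=0.616348, s=0.787474. N=√(2·2·24·1)=9.797959
Admissible k: 2..2 (factorial args all ≥0)
  k=2: (−1)^0·9.7980/(4)·0.6163^2·0.7875^2 = +0.577032
d^2_{0,2}(1.8134) = +0.577032

d=0.5770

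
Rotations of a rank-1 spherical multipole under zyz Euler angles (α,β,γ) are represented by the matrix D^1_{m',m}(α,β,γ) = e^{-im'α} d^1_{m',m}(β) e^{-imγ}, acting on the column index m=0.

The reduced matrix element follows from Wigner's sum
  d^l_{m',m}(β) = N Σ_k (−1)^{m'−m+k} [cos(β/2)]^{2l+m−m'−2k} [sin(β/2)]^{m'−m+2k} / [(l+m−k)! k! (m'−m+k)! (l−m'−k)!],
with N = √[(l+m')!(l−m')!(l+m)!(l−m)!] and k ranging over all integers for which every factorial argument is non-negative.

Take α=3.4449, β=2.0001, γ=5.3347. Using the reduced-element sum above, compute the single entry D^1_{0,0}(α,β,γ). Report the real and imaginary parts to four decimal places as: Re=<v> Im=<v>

D^1_{0,0}(3.4449,2.0001,5.3347) = e^{-i·0·3.4449}·d^1_{0,0}(2.0001)·e^{-i·0·5.3347}. Compute d first:
c=cos(2.0001/2)=0.540260, s=sin(2.0001/2)=0.841498; N=√[1·1·1·1]=1.000000
k: max(0,(0)−(0))=0 … min(1+(0),1−(0))=1
  k=0: (−1)^0·1.0000/(1)·0.5403^2·0.8415^0 = +0.291881
  k=1: (−1)^1·1.0000/(1)·0.5403^0·0.8415^2 = -0.708119
d^1_{0,0}(2.0001) = +0.291881 -0.708119 = -0.416238
D = (+1.000000+0.000000i)·(-0.416238)·(+1.000000+0.000000i) = -0.416238+0.000000i

Re=-0.4162 Im=0.0000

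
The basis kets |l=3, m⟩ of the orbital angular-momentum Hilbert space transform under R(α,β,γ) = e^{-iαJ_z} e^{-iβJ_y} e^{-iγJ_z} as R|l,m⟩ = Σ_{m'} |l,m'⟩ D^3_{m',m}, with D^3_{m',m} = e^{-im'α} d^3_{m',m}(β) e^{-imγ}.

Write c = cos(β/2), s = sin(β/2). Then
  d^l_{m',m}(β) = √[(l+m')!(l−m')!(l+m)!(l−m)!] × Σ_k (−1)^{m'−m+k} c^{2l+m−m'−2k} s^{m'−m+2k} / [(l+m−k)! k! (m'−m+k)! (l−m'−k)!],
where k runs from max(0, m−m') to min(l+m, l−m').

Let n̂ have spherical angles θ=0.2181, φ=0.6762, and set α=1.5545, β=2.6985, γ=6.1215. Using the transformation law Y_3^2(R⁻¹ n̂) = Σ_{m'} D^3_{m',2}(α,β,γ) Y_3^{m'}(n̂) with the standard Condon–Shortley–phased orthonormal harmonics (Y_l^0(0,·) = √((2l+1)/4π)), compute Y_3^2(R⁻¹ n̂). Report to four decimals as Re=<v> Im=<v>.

Re=-0.1649 Im=-0.2158

Need the full column D^3_{m',2} for m'=−3..3 at α=1.5545, β=2.6985, γ=6.1215.
cos(β/2)=0.219738, sin(β/2)=0.975559
d^3_{-3,2}: single k=5 term ⇒ +0.475608;  D = +0.128913-0.457804i
d^3_{-2,2}: k∈[4..5] ⇒ +0.218673 -0.862027 = -0.643353;  D = +0.616346+0.184448i
d^3_{-1,2}: k∈[3..4] ⇒ +0.062303 -0.614007 = -0.551704;  D = +0.166764-0.525896i
d^3_{0,2}: k∈[2..3] ⇒ +0.012153 -0.239545 = -0.227391;  D = -0.215606-0.072257i
d^3_{1,2}: k∈[1..2] ⇒ +0.001580 -0.062303 = -0.060722;  D = -0.020231+0.057253i
d^3_{2,2}: k∈[0..1] ⇒ +0.000113 -0.011094 = -0.010982;  D = +0.010293+0.003827i
d^3_{3,2}: single k=0 term ⇒ -0.001224;  D = +0.000445-0.001140i
Y_3^{m'}(θ=0.2181,φ=0.6762) and Σ D·Y over m':
  (+0.1289-0.4578i)·(-0.0019-0.0038i)  (+0.6163+0.1844i)·(+0.0101-0.0456i)  (+0.1668-0.5259i)·(+0.2054-0.1648i)  (-0.2156-0.0723i)·(+0.6434+0.0000i)  (-0.0202+0.0573i)·(-0.2054-0.1648i)  (+0.0103+0.0038i)·(+0.0101+0.0456i)  (+0.0004-0.0011i)·(+0.0019-0.0038i)
Y_3^2(R⁻¹ n̂) = -0.164946-0.215786i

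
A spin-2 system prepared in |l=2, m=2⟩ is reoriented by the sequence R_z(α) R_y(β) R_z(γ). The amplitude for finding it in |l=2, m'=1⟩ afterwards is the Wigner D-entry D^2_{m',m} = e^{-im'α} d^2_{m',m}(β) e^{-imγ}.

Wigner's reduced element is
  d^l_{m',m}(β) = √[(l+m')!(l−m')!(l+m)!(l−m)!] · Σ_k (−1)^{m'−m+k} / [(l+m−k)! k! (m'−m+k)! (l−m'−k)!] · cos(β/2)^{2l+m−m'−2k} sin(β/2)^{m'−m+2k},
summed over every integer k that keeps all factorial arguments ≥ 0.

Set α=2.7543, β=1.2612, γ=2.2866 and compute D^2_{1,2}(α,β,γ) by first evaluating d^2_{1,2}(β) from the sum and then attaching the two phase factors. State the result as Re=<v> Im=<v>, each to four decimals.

First d^2_{1,2}(β=1.2612), then the phase factors e^{-i(1)α} and e^{-i(2)γ}:
c=cos(1.2612/2)=0.807674, s=sin(1.2612/2)=0.589629; N=√[6·1·24·1]=12.000000
k: max(0,(2)−(1))=1 … min(2+(2),2−(1))=1
  k=1: (−1)^0·12.0000/(6)·0.8077^3·0.5896^1 = +0.621323
d^2_{1,2}(1.2612) = +0.621323
Attach z-rotation phases: D = e^{-i(1)(2.7543)}·(+0.621323)·e^{-i(2)(2.2866)} = +0.312211-0.537183i

Re=0.3122 Im=-0.5372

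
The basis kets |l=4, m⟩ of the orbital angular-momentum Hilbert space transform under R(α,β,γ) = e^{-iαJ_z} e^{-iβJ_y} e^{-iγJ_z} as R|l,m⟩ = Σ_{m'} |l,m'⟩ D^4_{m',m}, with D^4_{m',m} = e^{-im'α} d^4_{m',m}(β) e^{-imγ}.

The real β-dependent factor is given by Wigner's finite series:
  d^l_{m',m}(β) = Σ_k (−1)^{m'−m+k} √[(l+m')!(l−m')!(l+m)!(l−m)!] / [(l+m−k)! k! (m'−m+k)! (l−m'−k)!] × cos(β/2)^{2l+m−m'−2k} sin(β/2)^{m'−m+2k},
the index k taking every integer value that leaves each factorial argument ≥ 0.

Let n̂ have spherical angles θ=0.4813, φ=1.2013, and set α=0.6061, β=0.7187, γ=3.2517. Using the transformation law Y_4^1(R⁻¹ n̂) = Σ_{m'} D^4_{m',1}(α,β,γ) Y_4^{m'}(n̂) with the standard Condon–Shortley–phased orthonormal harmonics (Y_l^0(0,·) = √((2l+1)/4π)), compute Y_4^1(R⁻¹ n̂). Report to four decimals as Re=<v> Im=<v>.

Re=-0.3362 Im=0.3688

Need the full column D^4_{m',1} for m'=−4..4 at α=0.6061, β=0.7187, γ=3.2517.
cos(β/2)=0.936126, sin(β/2)=0.351666
d^4_{-4,1}: single k=5 term ⇒ +0.033018;  D = +0.022349-0.024305i
d^4_{-3,1}: k∈[4..5] ⇒ +0.155373 -0.013156 = +0.142217;  D = +0.019479-0.140877i
d^4_{-2,1}: k∈[3..5] ⇒ +0.442157 -0.093596 +0.002642 = +0.351202;  D = -0.158648-0.313326i
d^4_{-1,1}: k∈[2..5] ⇒ +0.832272 -0.352353 +0.024862 -0.000234 = +0.504547;  D = -0.443747-0.240116i
d^4_{0,1}: k∈[1..4] ⇒ +0.990796 -0.838933 +0.118391 -0.002785 = +0.267469;  D = -0.265849+0.029391i
d^4_{1,1}: k∈[0..3] ⇒ +0.589757 -1.248407 +0.352353 -0.016575 = -0.322872;  D = +0.243543-0.211975i
d^4_{2,1}: k∈[0..2] ⇒ -0.939951 +0.663235 -0.062398 = -0.339114;  D = +0.083402-0.328698i
d^4_{3,1}: k∈[0..1] ⇒ +0.660595 -0.155373 = +0.505222;  D = +0.176847+0.473259i
d^4_{4,1}: single k=0 term ⇒ -0.233967;  D = -0.192161-0.133473i
Y_4^{m'}(θ=0.4813,φ=1.2013) and Σ D·Y over m':
  (+0.0223-0.0243i)·(+0.0019+0.0202i)  (+0.0195-0.1409i)·(-0.0985+0.0491i)  (-0.1586-0.3133i)·(-0.2384-0.2173i)  (-0.4437-0.2401i)·(+0.1753-0.4525i)  (-0.2658+0.0294i)·(+0.1095+0.0000i)  (+0.2435-0.2120i)·(-0.1753-0.4525i)  (+0.0834-0.3287i)·(-0.2384+0.2173i)  (+0.1768+0.4733i)·(+0.0985+0.0491i)  (-0.1922-0.1335i)·(+0.0019-0.0202i)
Y_4^1(R⁻¹ n̂) = -0.336217+0.368752i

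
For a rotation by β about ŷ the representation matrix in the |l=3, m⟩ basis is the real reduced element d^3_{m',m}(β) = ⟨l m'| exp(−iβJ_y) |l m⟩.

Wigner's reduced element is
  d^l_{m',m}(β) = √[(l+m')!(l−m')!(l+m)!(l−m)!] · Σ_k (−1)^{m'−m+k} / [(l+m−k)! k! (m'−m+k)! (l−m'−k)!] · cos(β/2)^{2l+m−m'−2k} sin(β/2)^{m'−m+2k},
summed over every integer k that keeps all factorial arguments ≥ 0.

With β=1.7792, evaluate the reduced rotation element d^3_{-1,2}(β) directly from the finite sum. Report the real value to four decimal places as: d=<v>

d^3_{-1,2}(β=1.7792) via Wigner's sum:
c=cos(1.7792/2)=0.629723, s=sin(1.7792/2)=0.776820; N=√[2·24·120·1]=75.894664
k∈{3,4} keeps every argument non-negative
  k=3: (−1)^0·75.8947/(12)·0.6297^3·0.7768^3 = +0.740354
  k=4: (−1)^1·75.8947/(24)·0.6297^1·0.7768^5 = -0.563315
d^3_{-1,2}(1.7792) = +0.740354 -0.563315 = +0.177039

d=0.1770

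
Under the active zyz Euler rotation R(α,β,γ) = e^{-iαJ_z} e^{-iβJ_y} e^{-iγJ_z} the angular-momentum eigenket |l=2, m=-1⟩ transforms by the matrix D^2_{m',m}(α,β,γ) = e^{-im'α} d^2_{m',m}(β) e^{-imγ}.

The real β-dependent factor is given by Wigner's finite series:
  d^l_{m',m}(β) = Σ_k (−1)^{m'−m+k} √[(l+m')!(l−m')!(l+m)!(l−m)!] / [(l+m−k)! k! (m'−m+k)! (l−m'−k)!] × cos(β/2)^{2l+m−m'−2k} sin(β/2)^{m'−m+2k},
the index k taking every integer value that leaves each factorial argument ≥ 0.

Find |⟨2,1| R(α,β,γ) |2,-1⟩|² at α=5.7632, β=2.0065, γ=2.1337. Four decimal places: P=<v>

First d^2_{1,-1}(β=2.0065), then the phase factors e^{-i(1)α} and e^{-i(-1)γ}:
Half-angle: c=0.537565, s=0.843223. N=√(6·1·1·6)=6.000000
k∈{0,1} keeps every argument non-negative
  k=0: (−1)^2·6.0000/(2)·0.5376^2·0.8432^2 = +0.616406
  k=1: (−1)^3·6.0000/(6)·0.5376^0·0.8432^4 = -0.505555
d^2_{1,-1}(2.0065) = +0.616406 -0.505555 = +0.110851
|D^2_{1,-1}|² = |d^2_{1,-1}(β)|² = (+0.110851)² = 0.012288 (the z-rotation phases have unit modulus)

P=0.0123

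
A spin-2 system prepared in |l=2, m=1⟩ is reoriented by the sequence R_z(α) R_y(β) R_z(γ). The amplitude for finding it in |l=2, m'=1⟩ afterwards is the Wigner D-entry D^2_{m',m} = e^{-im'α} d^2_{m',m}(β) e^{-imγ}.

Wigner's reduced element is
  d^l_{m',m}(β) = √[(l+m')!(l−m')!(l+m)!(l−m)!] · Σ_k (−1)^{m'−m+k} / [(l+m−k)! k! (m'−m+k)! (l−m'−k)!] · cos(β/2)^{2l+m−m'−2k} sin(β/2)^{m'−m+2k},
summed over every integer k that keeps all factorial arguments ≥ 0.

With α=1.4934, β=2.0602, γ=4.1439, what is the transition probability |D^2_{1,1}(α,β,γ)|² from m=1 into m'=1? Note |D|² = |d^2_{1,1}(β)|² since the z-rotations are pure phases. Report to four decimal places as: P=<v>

P=0.2643

Split into d^2_{1,1}(β=2.0602) × two z-phases.
Half-angle: c=0.514733, s=0.857350. N=√(6·1·6·1)=6.000000
k: max(0,(1)−(1))=0 … min(2+(1),2−(1))=1
  k=0: (−1)^0·6.0000/(6)·0.5147^4·0.8574^0 = +0.070199
  k=1: (−1)^1·6.0000/(2)·0.5147^2·0.8574^2 = -0.584255
d^2_{1,1}(2.0602) = +0.070199 -0.584255 = -0.514056
|D^2_{1,1}|² = |d^2_{1,1}(β)|² = (-0.514056)² = 0.264254 (the z-rotation phases have unit modulus)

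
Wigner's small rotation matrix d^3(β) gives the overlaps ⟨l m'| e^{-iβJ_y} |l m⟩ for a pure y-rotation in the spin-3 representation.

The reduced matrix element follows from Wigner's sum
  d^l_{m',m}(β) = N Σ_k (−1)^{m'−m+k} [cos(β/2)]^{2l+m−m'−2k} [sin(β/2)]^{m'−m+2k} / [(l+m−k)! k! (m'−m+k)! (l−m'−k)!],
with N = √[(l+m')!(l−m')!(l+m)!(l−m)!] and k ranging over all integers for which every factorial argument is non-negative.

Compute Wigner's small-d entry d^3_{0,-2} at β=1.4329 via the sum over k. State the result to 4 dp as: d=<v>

d^3_{0,-2}(β=1.4329) via Wigner's sum:
Half-angle: c=0.754142, s=0.656712. N=√(6·6·1·120)=65.726707
The bounds max(0,m−m')=0 and min(l+m,l−m')=1 give 2 terms
  k=0: (−1)^2·65.7267/(12)·0.7541^4·0.6567^2 = +0.764051
  k=1: (−1)^3·65.7267/(12)·0.7541^2·0.6567^4 = -0.579383
d^3_{0,-2}(1.4329) = +0.764051 -0.579383 = +0.184668

d=0.1847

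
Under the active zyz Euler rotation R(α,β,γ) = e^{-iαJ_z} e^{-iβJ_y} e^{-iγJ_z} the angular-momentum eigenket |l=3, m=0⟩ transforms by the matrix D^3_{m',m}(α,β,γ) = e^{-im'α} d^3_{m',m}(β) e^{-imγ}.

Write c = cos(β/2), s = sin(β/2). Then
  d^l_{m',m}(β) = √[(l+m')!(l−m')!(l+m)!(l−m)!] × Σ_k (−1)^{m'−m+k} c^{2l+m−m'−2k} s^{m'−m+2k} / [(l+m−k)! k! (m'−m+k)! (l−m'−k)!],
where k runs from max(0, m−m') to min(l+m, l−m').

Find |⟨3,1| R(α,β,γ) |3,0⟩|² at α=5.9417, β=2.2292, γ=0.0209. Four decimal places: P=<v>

First d^3_{1,0}(β=2.2292), then the phase factors e^{-i(1)α} and e^{-i(0)γ}:
Half-angle: c=0.440537, s=0.897735. N=√(24·2·6·6)=41.569219
k∈{0,1,2} keeps every argument non-negative
  k=0: (−1)^1·41.5692/(12)·0.4405^5·0.8977^1 = -0.051600
  k=1: (−1)^2·41.5692/(4)·0.4405^3·0.8977^3 = +0.642838
  k=2: (−1)^3·41.5692/(12)·0.4405^1·0.8977^5 = -0.889841
d^3_{1,0}(2.2292) = -0.051600 +0.642838 -0.889841 = -0.298603
|D^3_{1,0}|² = |d^3_{1,0}(β)|² = (-0.298603)² = 0.089164 (the z-rotation phases have unit modulus)

P=0.0892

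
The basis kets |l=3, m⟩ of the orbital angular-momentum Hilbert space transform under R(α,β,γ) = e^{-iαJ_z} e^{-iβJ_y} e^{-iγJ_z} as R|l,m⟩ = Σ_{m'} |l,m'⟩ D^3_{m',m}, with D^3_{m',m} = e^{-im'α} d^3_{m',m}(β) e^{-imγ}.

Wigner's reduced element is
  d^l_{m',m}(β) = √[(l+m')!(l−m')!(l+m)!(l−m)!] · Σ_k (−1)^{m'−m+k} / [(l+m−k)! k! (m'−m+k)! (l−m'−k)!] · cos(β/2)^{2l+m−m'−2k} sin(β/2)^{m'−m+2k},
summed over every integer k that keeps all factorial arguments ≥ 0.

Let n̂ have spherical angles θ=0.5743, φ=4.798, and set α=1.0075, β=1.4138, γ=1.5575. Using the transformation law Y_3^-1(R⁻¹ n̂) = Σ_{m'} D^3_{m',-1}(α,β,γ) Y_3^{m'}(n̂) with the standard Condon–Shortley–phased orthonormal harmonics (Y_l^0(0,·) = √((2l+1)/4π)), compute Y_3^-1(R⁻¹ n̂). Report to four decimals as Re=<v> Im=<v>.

Need the full column D^3_{m',-1} for m'=−3..3 at α=1.0075, β=1.4138, γ=1.5575.
cos(β/2)=0.760379, sin(β/2)=0.649480
d^3_{-3,-1}: single k=2 term ⇒ +0.546131;  D = -0.072091-0.541352i
d^3_{-2,-1}: k∈[1..2] ⇒ +0.522055 -0.761758 = -0.239703;  D = +0.217791+0.100123i
d^3_{-1,-1}: k∈[0..2] ⇒ +0.193277 -1.128084 +0.617268 = -0.317539;  D = +0.266201-0.173113i
d^3_{0,-1}: k∈[0..2] ⇒ -0.571882 +1.251696 -0.304403 = +0.375411;  D = +0.004991+0.375378i
d^3_{1,-1}: k∈[0..2] ⇒ +0.846063 -0.823024 +0.075057 = +0.098096;  D = +0.083630+0.051274i
d^3_{2,-1}: k∈[0..1] ⇒ -0.761758 +0.277880 = -0.483877;  D = -0.434115+0.213732i
d^3_{3,-1}: single k=0 term ⇒ +0.398445;  D = +0.042075-0.396217i
Y_3^{m'}(θ=0.5743,φ=4.798) and Σ D·Y over m':
  (-0.0721-0.5414i)·(-0.0170-0.0647i)  (+0.2178+0.1001i)·(-0.2495+0.0431i)  (+0.2662-0.1731i)·(+0.0379+0.4416i)  (+0.0050+0.3754i)·(+0.1643+0.0000i)  (+0.0836+0.0513i)·(-0.0379+0.4416i)  (-0.4341+0.2137i)·(-0.2495-0.0431i)  (+0.0421-0.3962i)·(+0.0170-0.0647i)
Y_3^-1(R⁻¹ n̂) = +0.061702+0.161873i

Re=0.0617 Im=0.1619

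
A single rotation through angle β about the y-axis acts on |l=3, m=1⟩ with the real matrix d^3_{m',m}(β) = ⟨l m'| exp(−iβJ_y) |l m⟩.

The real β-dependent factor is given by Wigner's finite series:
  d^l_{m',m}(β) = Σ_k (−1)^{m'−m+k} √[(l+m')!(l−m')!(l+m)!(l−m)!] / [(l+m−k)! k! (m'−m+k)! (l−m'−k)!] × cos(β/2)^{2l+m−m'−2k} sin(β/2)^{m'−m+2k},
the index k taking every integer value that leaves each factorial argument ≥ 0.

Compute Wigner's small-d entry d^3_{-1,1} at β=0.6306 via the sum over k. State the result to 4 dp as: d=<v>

d^3_{-1,1}(β=0.6306) via Wigner's sum:
With c≡cos(β/2)=0.950703 and s≡sin(β/2)=0.310102, N=[2·24·24·2]^{1/2}=48.000000
Admissible k: 2..4 (factorial args all ≥0)
  k=2: (−1)^0·48.0000/(8)·0.9507^4·0.3101^2 = +0.471346
  k=3: (−1)^1·48.0000/(6)·0.9507^2·0.3101^4 = -0.066865
  k=4: (−1)^2·48.0000/(48)·0.9507^0·0.3101^6 = +0.000889
d^3_{-1,1}(0.6306) = +0.471346 -0.066865 +0.000889 = +0.405370

d=0.4054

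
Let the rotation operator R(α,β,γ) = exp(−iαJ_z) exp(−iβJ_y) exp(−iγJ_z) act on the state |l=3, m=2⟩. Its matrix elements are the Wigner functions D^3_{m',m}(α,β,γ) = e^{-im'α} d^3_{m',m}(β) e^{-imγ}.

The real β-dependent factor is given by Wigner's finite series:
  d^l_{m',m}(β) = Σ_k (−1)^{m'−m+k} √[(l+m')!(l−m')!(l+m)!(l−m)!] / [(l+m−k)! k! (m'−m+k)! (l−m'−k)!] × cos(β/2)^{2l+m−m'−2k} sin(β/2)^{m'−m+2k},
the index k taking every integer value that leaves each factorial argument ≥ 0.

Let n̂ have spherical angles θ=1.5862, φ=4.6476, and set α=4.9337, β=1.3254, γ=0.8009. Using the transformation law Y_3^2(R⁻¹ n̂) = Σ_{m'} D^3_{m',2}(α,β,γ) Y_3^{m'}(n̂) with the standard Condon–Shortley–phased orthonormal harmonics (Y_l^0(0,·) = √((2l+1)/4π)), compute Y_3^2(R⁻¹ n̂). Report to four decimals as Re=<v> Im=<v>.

Need the full column D^3_{m',2} for m'=−3..3 at α=4.9337, β=1.3254, γ=0.8009.
cos(β/2)=0.788334, sin(β/2)=0.615248
d^3_{-3,2}: single k=5 term ⇒ +0.170230;  D = +0.137256+0.100692i
d^3_{-2,2}: k∈[4..5] ⇒ +0.445236 -0.054237 = +0.390998;  D = -0.156436+0.358340i
d^3_{-1,2}: k∈[3..4] ⇒ +0.721623 -0.219766 = +0.501857;  D = -0.492797-0.094932i
d^3_{0,2}: k∈[2..3] ⇒ +0.800758 -0.487731 = +0.313027;  D = -0.009703-0.312876i
d^3_{1,2}: k∈[1..2] ⇒ +0.592381 -0.721623 = -0.129242;  D = -0.125150+0.032265i
d^3_{2,2}: k∈[0..1] ⇒ +0.240028 -0.730989 = -0.490961;  D = -0.223935-0.436916i
d^3_{3,2}: single k=0 term ⇒ -0.458856;  D = +0.352445-0.293823i
Y_3^{m'}(θ=1.5862,φ=4.6476) and Σ D·Y over m':
  (+0.1373+0.1007i)·(+0.0806-0.4092i)  (-0.1564+0.3583i)·(+0.0156+0.0020i)  (-0.4928-0.0949i)·(+0.0209-0.3221i)  (-0.0097-0.3129i)·(+0.0172+0.0000i)  (-0.1252+0.0323i)·(-0.0209-0.3221i)  (-0.2239-0.4369i)·(+0.0156-0.0020i)  (+0.3524-0.2938i)·(-0.0806-0.4092i)
Y_3^2(R⁻¹ n̂) = -0.131955+0.021273i

Re=-0.1320 Im=0.0213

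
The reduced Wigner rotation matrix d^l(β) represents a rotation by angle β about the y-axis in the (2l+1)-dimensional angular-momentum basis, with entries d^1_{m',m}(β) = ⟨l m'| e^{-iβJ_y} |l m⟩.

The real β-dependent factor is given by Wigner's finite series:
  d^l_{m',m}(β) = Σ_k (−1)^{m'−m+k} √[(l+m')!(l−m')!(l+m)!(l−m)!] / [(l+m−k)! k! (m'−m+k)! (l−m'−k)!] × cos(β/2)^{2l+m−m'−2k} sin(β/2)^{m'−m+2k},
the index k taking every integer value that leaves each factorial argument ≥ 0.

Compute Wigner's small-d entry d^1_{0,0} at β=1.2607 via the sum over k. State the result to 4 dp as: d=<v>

d=0.3052

d^1_{0,0}(β=1.2607) via Wigner's sum:
c=cos(1.2607/2)=0.807821, s=sin(1.2607/2)=0.589428; N=√[1·1·1·1]=1.000000
k: max(0,(0)−(0))=0 … min(1+(0),1−(0))=1
  k=0: (−1)^0·1.0000/(1)·0.8078^2·0.5894^0 = +0.652575
  k=1: (−1)^1·1.0000/(1)·0.8078^0·0.5894^2 = -0.347425
d^1_{0,0}(1.2607) = +0.652575 -0.347425 = +0.305150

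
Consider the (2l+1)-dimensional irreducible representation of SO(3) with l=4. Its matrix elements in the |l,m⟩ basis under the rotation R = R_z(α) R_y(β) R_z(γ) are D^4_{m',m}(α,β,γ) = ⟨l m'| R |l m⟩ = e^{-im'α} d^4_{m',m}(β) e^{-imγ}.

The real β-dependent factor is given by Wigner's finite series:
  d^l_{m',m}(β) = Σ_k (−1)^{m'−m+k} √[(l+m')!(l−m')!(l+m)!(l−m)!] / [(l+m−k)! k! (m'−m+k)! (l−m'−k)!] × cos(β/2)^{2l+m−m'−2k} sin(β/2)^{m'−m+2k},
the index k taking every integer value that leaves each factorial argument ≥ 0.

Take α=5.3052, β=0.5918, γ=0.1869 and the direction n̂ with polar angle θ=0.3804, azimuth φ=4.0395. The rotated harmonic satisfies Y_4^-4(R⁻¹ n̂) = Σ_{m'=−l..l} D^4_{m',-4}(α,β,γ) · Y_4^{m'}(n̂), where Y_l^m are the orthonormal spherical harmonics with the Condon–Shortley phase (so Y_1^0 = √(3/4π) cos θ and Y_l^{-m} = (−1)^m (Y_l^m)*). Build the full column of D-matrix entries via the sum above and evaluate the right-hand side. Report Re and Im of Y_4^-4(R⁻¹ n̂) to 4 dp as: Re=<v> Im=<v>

Need the full column D^4_{m',-4} for m'=−4..4 at α=5.3052, β=0.5918, γ=0.1869.
cos(β/2)=0.956540, sin(β/2)=0.291601
d^4_{-4,-4}: single k=0 term ⇒ +0.700851;  D = -0.700669+0.015942i
d^4_{-3,-4}: single k=0 term ⇒ -0.604305;  D = +0.348935+0.493385i
d^4_{-2,-4}: single k=0 term ⇒ +0.344648;  D = +0.122193-0.322259i
d^4_{-1,-4}: single k=0 term ⇒ -0.148585;  D = -0.144660+0.033930i
d^4_{0,-4}: single k=0 term ⇒ +0.050643;  D = +0.037137+0.034431i
d^4_{1,-4}: single k=0 term ⇒ -0.013809;  D = +0.002129-0.013643i
d^4_{2,-4}: single k=0 term ⇒ +0.002977;  D = -0.002696+0.001263i
d^4_{3,-4}: single k=0 term ⇒ -0.000485;  D = +0.000416+0.000249i
d^4_{4,-4}: single k=0 term ⇒ +0.000052;  D = -0.000003-0.000052i
Y_4^{m'}(θ=0.3804,φ=4.0395) and Σ D·Y over m':
  (-0.7007+0.0159i)·(-0.0076+0.0037i)  (+0.3489+0.4934i)·(+0.0536+0.0258i)  (+0.1222-0.3223i)·(-0.0518-0.2263i)  (-0.1447+0.0339i)·(-0.3085+0.3871i)  (+0.0371+0.0344i)·(+0.3333+0.0000i)  (+0.0021-0.0136i)·(+0.3085+0.3871i)  (-0.0027+0.0013i)·(-0.0518+0.2263i)  (+0.0004+0.0002i)·(-0.0536+0.0258i)  (-0.0000-0.0001i)·(-0.0076-0.0037i)
Y_4^-4(R⁻¹ n̂) = -0.018388-0.037253i

Re=-0.0184 Im=-0.0373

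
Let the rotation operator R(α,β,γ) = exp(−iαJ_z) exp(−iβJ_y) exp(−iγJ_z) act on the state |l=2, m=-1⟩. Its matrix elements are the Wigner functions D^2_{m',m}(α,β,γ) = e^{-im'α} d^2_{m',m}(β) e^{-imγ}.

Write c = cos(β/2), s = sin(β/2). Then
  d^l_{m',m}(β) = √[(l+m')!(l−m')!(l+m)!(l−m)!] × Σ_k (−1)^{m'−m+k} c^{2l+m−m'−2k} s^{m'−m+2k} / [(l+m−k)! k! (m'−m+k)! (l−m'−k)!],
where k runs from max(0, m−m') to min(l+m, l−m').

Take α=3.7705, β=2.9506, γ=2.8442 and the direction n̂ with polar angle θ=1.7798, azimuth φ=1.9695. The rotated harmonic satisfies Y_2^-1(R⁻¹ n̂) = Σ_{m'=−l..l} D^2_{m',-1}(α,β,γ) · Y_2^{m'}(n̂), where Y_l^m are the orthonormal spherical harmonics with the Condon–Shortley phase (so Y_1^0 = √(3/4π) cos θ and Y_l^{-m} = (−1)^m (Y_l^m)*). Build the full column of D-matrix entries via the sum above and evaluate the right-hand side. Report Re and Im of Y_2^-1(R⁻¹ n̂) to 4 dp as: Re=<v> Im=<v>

Re=-0.0656 Im=-0.1041

Need the full column D^2_{m',-1} for m'=−2..2 at α=3.7705, β=2.9506, γ=2.8442.
cos(β/2)=0.095351, sin(β/2)=0.995444
d^2_{-2,-1}: single k=1 term ⇒ +0.001726;  D = -0.000989-0.001414i
d^2_{-1,-1}: k∈[0..1] ⇒ +0.000083 -0.027028 = -0.026945;  D = -0.025478-0.008770i
d^2_{0,-1}: k∈[0..1] ⇒ -0.002114 +0.230384 = +0.228270;  D = -0.218250+0.066890i
d^2_{1,-1}: k∈[0..1] ⇒ +0.027028 -0.981899 = -0.954871;  D = -0.573683+0.763327i
d^2_{2,-1}: single k=0 term ⇒ -0.188108;  D = +0.002932-0.188085i
Y_2^{m'}(θ=1.7798,φ=1.9695) and Σ D·Y over m':
  (-0.0010-0.0014i)·(-0.2582+0.2645i)  (-0.0255-0.0088i)·(+0.0609+0.1445i)  (-0.2182+0.0669i)·(-0.2747+0.0000i)  (-0.5737+0.7633i)·(-0.0609+0.1445i)  (+0.0029-0.1881i)·(-0.2582-0.2645i)
Y_2^-1(R⁻¹ n̂) = -0.065597-0.104060i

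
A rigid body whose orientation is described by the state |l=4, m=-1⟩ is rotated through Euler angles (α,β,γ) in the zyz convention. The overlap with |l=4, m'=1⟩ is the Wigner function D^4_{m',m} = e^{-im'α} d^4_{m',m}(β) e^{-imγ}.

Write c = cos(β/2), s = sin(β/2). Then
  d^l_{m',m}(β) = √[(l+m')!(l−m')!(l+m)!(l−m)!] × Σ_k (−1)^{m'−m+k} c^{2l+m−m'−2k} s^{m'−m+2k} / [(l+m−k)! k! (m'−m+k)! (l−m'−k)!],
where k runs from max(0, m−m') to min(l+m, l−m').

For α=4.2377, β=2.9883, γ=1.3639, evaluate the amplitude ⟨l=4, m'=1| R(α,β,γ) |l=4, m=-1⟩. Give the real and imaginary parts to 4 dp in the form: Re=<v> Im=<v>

Re=0.8596 Im=0.2359

D^4_{1,-1}(4.2377,2.9883,1.3639) = e^{-i·1·4.2377}·d^4_{1,-1}(2.9883)·e^{-i·-1·1.3639}. Compute d first:
Half-angle: c=0.076571, s=0.997064. N=√(120·6·6·120)=720.000000
k∈{0,1,2,3} keeps every argument non-negative
  k=0: (−1)^2·720.0000/(72)·0.0766^6·0.9971^2 = +0.000002
  k=1: (−1)^3·720.0000/(24)·0.0766^4·0.9971^4 = -0.001019
  k=2: (−1)^4·720.0000/(48)·0.0766^2·0.9971^6 = +0.086410
  k=3: (−1)^5·720.0000/(720)·0.0766^0·0.9971^8 = -0.976753
d^4_{1,-1}(2.9883) = +0.000002 -0.001019 +0.086410 -0.976753 = -0.891360
D = (-0.457062+0.889435i)·(-0.891360)·(+0.205423+0.978673i) = +0.859590+0.235857i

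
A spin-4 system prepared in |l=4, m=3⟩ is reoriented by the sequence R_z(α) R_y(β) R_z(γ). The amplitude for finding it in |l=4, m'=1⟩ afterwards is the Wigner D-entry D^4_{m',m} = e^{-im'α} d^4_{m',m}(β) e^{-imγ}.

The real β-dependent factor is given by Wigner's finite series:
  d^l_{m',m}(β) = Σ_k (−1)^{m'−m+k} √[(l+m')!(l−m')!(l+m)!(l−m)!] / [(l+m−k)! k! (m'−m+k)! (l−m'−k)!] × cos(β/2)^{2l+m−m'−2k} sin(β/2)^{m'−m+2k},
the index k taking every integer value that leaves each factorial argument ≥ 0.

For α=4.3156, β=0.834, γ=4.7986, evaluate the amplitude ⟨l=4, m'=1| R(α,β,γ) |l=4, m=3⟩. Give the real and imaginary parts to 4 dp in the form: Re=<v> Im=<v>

D^4_{1,3}(4.3156,0.834,4.7986) = e^{-i·1·4.3156}·d^4_{1,3}(0.834)·e^{-i·3·4.7986}. Compute d first:
c=cos(0.834/2)=0.914308, s=sin(0.834/2)=0.405019; N=√[120·6·5040·1]=1904.940944
Admissible k: 2..3 (factorial args all ≥0)
  k=2: (−1)^0·1904.9409/(240)·0.9143^6·0.4050^2 = +0.760637
  k=3: (−1)^1·1904.9409/(144)·0.9143^4·0.4050^4 = -0.248767
d^4_{1,3}(0.834) = +0.760637 -0.248767 = +0.511870
Phases: e^{-i·(1)·4.3156}=-0.386459+0.922307i, e^{-i·(3)·4.7986}=-0.255759-0.966740i ⇒ D=+0.506993+0.070493i

Re=0.5070 Im=0.0705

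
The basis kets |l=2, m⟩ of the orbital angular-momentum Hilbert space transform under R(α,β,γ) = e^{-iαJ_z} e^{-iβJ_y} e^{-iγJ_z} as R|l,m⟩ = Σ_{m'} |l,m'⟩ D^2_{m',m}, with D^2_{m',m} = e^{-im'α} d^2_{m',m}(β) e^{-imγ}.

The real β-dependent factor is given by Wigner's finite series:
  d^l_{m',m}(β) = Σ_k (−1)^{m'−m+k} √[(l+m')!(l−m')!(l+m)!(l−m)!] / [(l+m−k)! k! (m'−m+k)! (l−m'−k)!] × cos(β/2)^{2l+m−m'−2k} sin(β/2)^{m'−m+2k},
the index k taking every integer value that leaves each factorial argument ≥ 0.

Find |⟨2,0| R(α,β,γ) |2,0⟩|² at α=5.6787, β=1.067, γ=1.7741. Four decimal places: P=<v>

P=0.0226

Split into d^2_{0,0}(β=1.067) × two z-phases.
c=cos(1.067/2)=0.861032, s=sin(1.067/2)=0.508550; N=√[2·2·2·2]=4.000000
k: max(0,(0)−(0))=0 … min(2+(0),2−(0))=2
  k=0: (−1)^0·4.0000/(4)·0.8610^4·0.5086^0 = +0.549640
  k=1: (−1)^1·4.0000/(1)·0.8610^2·0.5086^2 = -0.766949
  k=2: (−1)^2·4.0000/(4)·0.8610^0·0.5086^4 = +0.066886
d^2_{0,0}(1.067) = +0.549640 -0.766949 +0.066886 = -0.150423
|D^2_{0,0}|² = |d^2_{0,0}(β)|² = (-0.150423)² = 0.022627 (the z-rotation phases have unit modulus)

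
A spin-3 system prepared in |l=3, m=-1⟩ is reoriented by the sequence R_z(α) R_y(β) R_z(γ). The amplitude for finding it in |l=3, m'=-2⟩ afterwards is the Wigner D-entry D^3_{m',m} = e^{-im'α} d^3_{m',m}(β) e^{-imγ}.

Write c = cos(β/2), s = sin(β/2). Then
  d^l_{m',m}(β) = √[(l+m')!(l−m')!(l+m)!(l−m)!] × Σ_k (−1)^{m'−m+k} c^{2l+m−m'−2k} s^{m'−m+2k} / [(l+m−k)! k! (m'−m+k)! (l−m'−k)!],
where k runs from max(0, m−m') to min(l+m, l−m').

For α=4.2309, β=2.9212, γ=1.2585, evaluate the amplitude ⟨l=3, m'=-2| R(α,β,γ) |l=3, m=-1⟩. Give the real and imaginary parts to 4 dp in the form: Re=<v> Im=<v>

D^3_{-2,-1}(4.2309,2.9212,1.2585) = e^{-i·-2·4.2309}·d^3_{-2,-1}(2.9212)·e^{-i·-1·1.2585}. Compute d first:
Half-angle: c=0.109973, s=0.993935. N=√(1·120·2·24)=75.894664
Admissible k: 1..2 (factorial args all ≥0)
  k=1: (−1)^0·75.8947/(24)·0.1100^5·0.9939^1 = +0.000051
  k=2: (−1)^1·75.8947/(12)·0.1100^3·0.9939^3 = -0.008260
d^3_{-2,-1}(2.9212) = +0.000051 -0.008260 = -0.008209
Phases: e^{-i·(-2)·4.2309}=-0.571078+0.820896i, e^{-i·(-1)·1.2585}=+0.307245+0.951631i ⇒ D=+0.007853+0.002391i

Re=0.0079 Im=0.0024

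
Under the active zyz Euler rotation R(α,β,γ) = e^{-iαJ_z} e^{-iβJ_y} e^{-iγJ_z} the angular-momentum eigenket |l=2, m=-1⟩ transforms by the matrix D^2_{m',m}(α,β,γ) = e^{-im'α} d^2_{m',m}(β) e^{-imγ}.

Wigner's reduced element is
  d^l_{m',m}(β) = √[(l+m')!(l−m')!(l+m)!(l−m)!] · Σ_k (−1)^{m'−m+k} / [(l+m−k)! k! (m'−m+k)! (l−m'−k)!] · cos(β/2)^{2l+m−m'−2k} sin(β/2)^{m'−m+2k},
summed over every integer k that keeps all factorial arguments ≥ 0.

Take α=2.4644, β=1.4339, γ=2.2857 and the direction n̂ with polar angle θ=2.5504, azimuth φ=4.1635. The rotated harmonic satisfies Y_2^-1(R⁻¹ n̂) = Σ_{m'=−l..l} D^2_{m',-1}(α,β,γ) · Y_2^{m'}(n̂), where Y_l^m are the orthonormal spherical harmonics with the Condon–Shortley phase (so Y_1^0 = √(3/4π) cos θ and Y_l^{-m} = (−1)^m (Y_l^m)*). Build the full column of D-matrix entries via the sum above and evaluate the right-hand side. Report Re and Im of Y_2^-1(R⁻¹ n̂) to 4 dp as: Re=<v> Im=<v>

Re=0.0164 Im=-0.1387

Need the full column D^2_{m',-1} for m'=−2..2 at α=2.4644, β=1.4339, γ=2.2857.
cos(β/2)=0.753813, sin(β/2)=0.657089
d^2_{-2,-1}: single k=1 term ⇒ +0.562918;  D = +0.335938+0.451689i
d^2_{-1,-1}: k∈[0..1] ⇒ +0.322891 -0.736032 = -0.413142;  D = -0.015576+0.412848i
d^2_{0,-1}: k∈[0..1] ⇒ -0.689431 +0.523855 = -0.165576;  D = +0.108543-0.125036i
d^2_{1,-1}: k∈[0..1] ⇒ +0.736032 -0.186421 = +0.549611;  D = +0.540859-0.097694i
d^2_{2,-1}: single k=0 term ⇒ -0.427726;  D = +0.375674+0.204497i
Y_2^{m'}(θ=2.5504,φ=4.1635) and Σ D·Y over m':
  (+0.3359+0.4517i)·(-0.0547-0.1068i)  (-0.0156+0.4128i)·(+0.1865-0.3050i)  (+0.1085-0.1250i)·(+0.3369+0.0000i)  (+0.5409-0.0977i)·(-0.1865-0.3050i)  (+0.3757+0.2045i)·(-0.0547+0.1068i)
Y_2^-1(R⁻¹ n̂) = +0.016398-0.138723i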